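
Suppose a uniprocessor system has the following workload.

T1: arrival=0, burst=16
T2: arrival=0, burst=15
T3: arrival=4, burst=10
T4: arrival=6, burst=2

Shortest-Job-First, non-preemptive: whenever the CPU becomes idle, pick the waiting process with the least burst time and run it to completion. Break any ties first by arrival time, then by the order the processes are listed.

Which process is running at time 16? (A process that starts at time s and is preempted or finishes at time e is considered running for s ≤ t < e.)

T4

Timeline: | T2 0-15 | T4 15-17 | T3 17-27 | T1 27-43 |
Completion: T1=43  T2=15  T3=27  T4=17
Turnaround (C−A): T1=43  T2=15  T3=23  T4=11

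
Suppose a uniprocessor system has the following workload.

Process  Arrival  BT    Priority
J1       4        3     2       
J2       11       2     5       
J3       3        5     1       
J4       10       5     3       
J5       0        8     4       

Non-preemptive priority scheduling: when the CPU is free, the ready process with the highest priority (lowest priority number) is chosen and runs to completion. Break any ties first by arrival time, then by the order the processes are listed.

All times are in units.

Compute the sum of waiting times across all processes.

30

Schedule: | J5 0-8 | J3 8-13 | J1 13-16 | J4 16-21 | J2 21-23 |
Completion: J1=16  J2=23  J3=13  J4=21  J5=8
Waiting = turnaround − burst: J1=9, J2=10, J3=5, J4=6, J5=0
Total waiting = 9 + 10 + 5 + 6 + 0 = 30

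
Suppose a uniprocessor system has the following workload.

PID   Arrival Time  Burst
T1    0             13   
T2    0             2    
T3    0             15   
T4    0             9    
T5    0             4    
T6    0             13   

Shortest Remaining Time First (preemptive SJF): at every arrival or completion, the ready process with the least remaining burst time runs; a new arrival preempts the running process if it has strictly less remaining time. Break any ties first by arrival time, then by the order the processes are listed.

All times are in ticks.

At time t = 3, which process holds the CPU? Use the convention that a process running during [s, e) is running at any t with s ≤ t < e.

T5

Schedule: | T2 0-2 | T5 2-6 | T4 6-15 | T1 15-28 | T6 28-41 | T3 41-56 |
Completion: T1=28  T2=2  T3=56  T4=15  T5=6  T6=41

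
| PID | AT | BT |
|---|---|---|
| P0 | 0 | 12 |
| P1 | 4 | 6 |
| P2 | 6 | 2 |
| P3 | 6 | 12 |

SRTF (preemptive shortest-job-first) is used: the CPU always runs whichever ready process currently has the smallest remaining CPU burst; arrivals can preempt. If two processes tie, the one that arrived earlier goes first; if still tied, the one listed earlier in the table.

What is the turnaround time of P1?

8

Schedule: | P0 0-4 | P1 4-6 | P2 6-8 | P1 8-12 | P0 12-20 | P3 20-32 |
Completion: P0=20  P1=12  P2=8  P3=32
Turnaround(P1) = completion − arrival = 12 − 4 = 8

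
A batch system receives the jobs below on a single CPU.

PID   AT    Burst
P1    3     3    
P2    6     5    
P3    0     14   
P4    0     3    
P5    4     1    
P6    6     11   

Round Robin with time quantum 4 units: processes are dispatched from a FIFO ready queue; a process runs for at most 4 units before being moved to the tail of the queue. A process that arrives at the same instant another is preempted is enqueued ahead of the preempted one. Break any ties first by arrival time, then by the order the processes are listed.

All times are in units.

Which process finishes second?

P1

Gantt: | P3 0-4 | P4 4-7 | P1 7-10 | P5 10-11 | P3 11-15 | P2 15-19 | P6 19-23 | P3 23-27 | P2 27-28 | P6 28-32 | P3 32-34 | P6 34-37 |
Completion: P1=10  P2=28  P3=34  P4=7  P5=11  P6=37
Turnaround (C−A): P1=7  P2=22  P3=34  P4=7  P5=7  P6=31
Finish order: P4 → P1 → P5 → P2 → P3 → P6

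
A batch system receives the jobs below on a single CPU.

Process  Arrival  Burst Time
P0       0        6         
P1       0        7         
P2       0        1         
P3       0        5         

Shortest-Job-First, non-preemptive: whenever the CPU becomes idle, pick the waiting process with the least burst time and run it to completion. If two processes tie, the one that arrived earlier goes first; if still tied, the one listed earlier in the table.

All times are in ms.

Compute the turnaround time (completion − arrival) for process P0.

12

Schedule: | P2 0-1 | P3 1-6 | P0 6-12 | P1 12-19 |
Completion: P0=12  P1=19  P2=1  P3=6
Turnaround (C−A): P0=12  P1=19  P2=1  P3=6
Turnaround(P0) = completion − arrival = 12 − 0 = 12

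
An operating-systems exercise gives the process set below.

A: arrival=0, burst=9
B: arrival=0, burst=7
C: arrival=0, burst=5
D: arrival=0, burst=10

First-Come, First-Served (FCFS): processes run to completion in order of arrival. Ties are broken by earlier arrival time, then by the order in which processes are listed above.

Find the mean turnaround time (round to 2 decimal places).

19.25

Schedule: | A 0-9 | B 9-16 | C 16-21 | D 21-31 |
Completion: A=9  B=16  C=21  D=31
Turnaround times: A=9, B=16, C=21, D=31
Average turnaround = (9+16+21+31) / 4 = 77/4 = 19.25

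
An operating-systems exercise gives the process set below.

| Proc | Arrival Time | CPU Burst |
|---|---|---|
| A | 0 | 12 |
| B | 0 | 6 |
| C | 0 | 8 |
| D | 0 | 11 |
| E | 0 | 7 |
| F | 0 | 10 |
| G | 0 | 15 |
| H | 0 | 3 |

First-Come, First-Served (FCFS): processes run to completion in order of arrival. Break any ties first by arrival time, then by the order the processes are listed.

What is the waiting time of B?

12

Gantt: | A 0-12 | B 12-18 | C 18-26 | D 26-37 | E 37-44 | F 44-54 | G 54-69 | H 69-72 |
Completion: A=12  B=18  C=26  D=37  E=44  F=54  G=69  H=72
Turnaround (C−A): A=12  B=18  C=26  D=37  E=44  F=54  G=69  H=72
Waiting(B) = turnaround − burst = 18 − 6 = 12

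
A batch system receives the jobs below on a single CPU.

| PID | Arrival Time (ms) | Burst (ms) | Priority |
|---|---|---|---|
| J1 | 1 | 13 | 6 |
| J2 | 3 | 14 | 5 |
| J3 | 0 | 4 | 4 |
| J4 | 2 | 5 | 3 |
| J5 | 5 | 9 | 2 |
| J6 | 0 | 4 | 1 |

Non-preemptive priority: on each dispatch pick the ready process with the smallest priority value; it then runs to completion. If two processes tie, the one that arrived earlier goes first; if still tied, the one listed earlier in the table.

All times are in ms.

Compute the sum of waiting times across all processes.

Schedule: | J6 0-4 | J4 4-9 | J5 9-18 | J3 18-22 | J2 22-36 | J1 36-49 |
Completion: J1=49  J2=36  J3=22  J4=9  J5=18  J6=4
Turnaround (C−A): J1=48  J2=33  J3=22  J4=7  J5=13  J6=4
Waiting = turnaround − burst: J1=35, J2=19, J3=18, J4=2, J5=4, J6=0
Total waiting = 35 + 19 + 18 + 2 + 4 + 0 = 78

78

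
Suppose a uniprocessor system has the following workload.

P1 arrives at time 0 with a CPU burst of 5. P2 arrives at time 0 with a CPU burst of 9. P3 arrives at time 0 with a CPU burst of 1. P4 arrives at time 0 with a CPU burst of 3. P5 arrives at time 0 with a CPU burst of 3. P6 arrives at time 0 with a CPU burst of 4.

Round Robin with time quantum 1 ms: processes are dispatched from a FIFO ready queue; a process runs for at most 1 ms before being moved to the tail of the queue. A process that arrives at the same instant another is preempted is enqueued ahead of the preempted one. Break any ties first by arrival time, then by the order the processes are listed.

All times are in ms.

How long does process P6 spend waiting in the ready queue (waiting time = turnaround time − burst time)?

15

Gantt: | P1 0-1 | P2 1-2 | P3 2-3 | P4 3-4 | P5 4-5 | P6 5-6 | P1 6-7 | P2 7-8 | P4 8-9 | P5 9-10 | P6 10-11 | P1 11-12 | P2 12-13 | P4 13-14 | P5 14-15 | P6 15-16 | P1 16-17 | P2 17-18 | P6 18-19 | P1 19-20 | P2 20-25 |
Completion: P1=20  P2=25  P3=3  P4=14  P5=15  P6=19
Turnaround (C−A): P1=20  P2=25  P3=3  P4=14  P5=15  P6=19
Waiting(P6) = turnaround − burst = 19 − 4 = 15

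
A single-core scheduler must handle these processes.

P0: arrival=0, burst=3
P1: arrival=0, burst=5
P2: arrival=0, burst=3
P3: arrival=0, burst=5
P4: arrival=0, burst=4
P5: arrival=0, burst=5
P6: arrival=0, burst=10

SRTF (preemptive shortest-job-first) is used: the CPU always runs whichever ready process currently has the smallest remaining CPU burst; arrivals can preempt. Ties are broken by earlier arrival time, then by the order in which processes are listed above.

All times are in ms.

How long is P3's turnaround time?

Timeline: | P0 0-3 | P2 3-6 | P4 6-10 | P1 10-15 | P3 15-20 | P5 20-25 | P6 25-35 |
Completion: P0=3  P1=15  P2=6  P3=20  P4=10  P5=25  P6=35
Turnaround (C−A): P0=3  P1=15  P2=6  P3=20  P4=10  P5=25  P6=35
Turnaround(P3) = completion − arrival = 20 − 0 = 20

20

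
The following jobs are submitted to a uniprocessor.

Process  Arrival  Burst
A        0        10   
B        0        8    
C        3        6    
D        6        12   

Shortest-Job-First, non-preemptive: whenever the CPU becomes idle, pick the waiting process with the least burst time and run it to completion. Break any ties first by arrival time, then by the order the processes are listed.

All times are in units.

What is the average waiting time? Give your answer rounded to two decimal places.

9.25

Timeline: | B 0-8 | C 8-14 | A 14-24 | D 24-36 |
Completion: A=24  B=8  C=14  D=36
Turnaround (C−A): A=24  B=8  C=11  D=30
Waiting times: A=14, B=0, C=5, D=18
Average waiting = (14+0+5+18) / 4 = 37/4 = 9.25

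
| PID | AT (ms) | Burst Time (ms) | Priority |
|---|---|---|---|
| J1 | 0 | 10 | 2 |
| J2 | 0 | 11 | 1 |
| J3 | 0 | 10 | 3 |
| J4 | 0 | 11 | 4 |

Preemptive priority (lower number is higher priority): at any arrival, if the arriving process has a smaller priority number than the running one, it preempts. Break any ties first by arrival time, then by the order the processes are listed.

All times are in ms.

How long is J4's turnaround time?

Gantt: | J2 0-11 | J1 11-21 | J3 21-31 | J4 31-42 |
Completion: J1=21  J2=11  J3=31  J4=42
Turnaround (C−A): J1=21  J2=11  J3=31  J4=42
Turnaround(J4) = completion − arrival = 42 − 0 = 42

42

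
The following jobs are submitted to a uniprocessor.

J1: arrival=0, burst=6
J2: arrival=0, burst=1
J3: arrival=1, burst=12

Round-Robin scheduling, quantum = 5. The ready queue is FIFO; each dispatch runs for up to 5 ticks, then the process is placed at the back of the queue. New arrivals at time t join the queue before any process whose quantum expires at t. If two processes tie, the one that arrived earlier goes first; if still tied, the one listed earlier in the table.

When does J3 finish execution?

19

Timeline: | J1 0-5 | J2 5-6 | J3 6-11 | J1 11-12 | J3 12-19 |
Completion: J1=12  J2=6  J3=19
Turnaround (C−A): J1=12  J2=6  J3=18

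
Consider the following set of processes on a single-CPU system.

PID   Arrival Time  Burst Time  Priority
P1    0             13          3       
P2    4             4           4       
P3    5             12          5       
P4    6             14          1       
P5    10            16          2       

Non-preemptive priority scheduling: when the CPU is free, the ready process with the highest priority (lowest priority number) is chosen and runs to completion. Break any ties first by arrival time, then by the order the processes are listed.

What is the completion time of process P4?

Timeline: | P1 0-13 | P4 13-27 | P5 27-43 | P2 43-47 | P3 47-59 |
Completion: P1=13  P2=47  P3=59  P4=27  P5=43
Turnaround (C−A): P1=13  P2=43  P3=54  P4=21  P5=33

27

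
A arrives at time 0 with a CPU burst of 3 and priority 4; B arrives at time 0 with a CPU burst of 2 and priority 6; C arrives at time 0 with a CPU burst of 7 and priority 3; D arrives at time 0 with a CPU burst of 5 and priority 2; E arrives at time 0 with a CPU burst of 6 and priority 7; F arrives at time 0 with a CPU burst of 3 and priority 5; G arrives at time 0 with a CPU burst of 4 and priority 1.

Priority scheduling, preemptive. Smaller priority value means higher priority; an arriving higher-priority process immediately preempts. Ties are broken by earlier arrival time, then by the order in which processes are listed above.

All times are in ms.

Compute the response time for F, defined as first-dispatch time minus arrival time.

Schedule: | G 0-4 | D 4-9 | C 9-16 | A 16-19 | F 19-22 | B 22-24 | E 24-30 |
Completion: A=19  B=24  C=16  D=9  E=30  F=22  G=4
Response(F) = first start − arrival = 19 − 0 = 19

19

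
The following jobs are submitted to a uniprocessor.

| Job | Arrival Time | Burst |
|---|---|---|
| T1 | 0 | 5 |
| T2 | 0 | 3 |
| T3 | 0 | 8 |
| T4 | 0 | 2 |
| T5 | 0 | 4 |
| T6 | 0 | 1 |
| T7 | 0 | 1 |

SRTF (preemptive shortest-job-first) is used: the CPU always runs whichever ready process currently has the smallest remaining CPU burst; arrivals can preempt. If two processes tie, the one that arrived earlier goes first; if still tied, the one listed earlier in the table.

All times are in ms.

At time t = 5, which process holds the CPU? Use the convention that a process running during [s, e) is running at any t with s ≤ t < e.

T2

Gantt: | T6 0-1 | T7 1-2 | T4 2-4 | T2 4-7 | T5 7-11 | T1 11-16 | T3 16-24 |
Completion: T1=16  T2=7  T3=24  T4=4  T5=11  T6=1  T7=2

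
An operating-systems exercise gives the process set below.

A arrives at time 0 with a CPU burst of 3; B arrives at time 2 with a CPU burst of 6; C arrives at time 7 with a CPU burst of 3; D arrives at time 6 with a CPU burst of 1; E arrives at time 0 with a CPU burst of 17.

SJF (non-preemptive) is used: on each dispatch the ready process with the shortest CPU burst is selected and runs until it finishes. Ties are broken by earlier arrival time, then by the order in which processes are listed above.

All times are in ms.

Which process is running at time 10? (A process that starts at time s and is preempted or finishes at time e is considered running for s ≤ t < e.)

Timeline: | A 0-3 | B 3-9 | D 9-10 | C 10-13 | E 13-30 |
Completion: A=3  B=9  C=13  D=10  E=30
Turnaround (C−A): A=3  B=7  C=6  D=4  E=30

C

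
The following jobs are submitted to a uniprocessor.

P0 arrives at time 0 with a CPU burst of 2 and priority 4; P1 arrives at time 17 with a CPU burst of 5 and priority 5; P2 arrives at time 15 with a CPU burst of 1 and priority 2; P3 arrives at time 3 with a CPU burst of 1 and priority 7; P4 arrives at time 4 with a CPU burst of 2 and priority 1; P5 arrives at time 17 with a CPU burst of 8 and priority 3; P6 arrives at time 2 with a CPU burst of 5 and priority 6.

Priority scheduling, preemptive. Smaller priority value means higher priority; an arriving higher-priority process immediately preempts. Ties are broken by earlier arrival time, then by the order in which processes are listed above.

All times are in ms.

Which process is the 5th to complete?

P2

Timeline: | P0 0-2 | P6 2-4 | P4 4-6 | P6 6-9 | P3 9-10 | idle 10-15 | P2 15-16 | idle 16-17 | P5 17-25 | P1 25-30 |
Completion: P0=2  P1=30  P2=16  P3=10  P4=6  P5=25  P6=9
Turnaround (C−A): P0=2  P1=13  P2=1  P3=7  P4=2  P5=8  P6=7
Finish order: P0 → P4 → P6 → P3 → P2 → P5 → P1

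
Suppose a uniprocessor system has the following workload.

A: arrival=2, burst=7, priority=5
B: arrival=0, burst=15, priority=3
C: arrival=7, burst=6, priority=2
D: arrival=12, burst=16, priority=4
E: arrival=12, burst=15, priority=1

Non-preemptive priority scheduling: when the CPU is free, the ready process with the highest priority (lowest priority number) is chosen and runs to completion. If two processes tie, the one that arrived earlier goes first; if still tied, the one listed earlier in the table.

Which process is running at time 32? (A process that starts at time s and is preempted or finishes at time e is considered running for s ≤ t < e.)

Gantt: | B 0-15 | E 15-30 | C 30-36 | D 36-52 | A 52-59 |
Completion: A=59  B=15  C=36  D=52  E=30
Turnaround (C−A): A=57  B=15  C=29  D=40  E=18

C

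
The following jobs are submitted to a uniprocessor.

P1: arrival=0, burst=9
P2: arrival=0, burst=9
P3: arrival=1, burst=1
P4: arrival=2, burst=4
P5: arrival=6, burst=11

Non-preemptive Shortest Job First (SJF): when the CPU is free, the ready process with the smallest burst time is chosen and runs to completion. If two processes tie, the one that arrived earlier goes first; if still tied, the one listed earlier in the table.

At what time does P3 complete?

10

Gantt: | P1 0-9 | P3 9-10 | P4 10-14 | P2 14-23 | P5 23-34 |
Completion: P1=9  P2=23  P3=10  P4=14  P5=34
Turnaround (C−A): P1=9  P2=23  P3=9  P4=12  P5=28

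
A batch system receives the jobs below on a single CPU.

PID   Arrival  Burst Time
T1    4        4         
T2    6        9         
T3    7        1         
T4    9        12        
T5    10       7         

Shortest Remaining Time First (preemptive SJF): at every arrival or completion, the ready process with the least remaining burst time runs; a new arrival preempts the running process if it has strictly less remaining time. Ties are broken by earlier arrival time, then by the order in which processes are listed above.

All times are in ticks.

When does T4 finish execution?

37

Timeline: | idle 0-4 | T1 4-8 | T3 8-9 | T2 9-10 | T5 10-17 | T2 17-25 | T4 25-37 |
Completion: T1=8  T2=25  T3=9  T4=37  T5=17
Turnaround (C−A): T1=4  T2=19  T3=2  T4=28  T5=7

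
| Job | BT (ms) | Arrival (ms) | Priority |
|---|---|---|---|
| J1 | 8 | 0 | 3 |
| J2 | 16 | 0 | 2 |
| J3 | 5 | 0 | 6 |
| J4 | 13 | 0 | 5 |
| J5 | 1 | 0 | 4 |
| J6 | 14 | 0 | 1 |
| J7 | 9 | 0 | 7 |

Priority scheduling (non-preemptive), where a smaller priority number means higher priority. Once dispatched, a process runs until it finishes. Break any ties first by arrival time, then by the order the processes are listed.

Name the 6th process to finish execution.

J3

Gantt: | J6 0-14 | J2 14-30 | J1 30-38 | J5 38-39 | J4 39-52 | J3 52-57 | J7 57-66 |
Completion: J1=38  J2=30  J3=57  J4=52  J5=39  J6=14  J7=66
Turnaround (C−A): J1=38  J2=30  J3=57  J4=52  J5=39  J6=14  J7=66
Finish order: J6 → J2 → J1 → J5 → J4 → J3 → J7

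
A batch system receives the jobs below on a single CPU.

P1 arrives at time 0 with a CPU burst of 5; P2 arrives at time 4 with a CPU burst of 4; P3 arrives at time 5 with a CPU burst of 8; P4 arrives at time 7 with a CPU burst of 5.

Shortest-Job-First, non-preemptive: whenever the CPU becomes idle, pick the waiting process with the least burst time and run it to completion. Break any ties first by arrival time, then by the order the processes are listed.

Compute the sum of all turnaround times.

34

Schedule: | P1 0-5 | P2 5-9 | P4 9-14 | P3 14-22 |
Completion: P1=5  P2=9  P3=22  P4=14
Turnaround = completion − arrival: P1=5, P2=5, P3=17, P4=7
Total turnaround = 5 + 5 + 17 + 7 = 34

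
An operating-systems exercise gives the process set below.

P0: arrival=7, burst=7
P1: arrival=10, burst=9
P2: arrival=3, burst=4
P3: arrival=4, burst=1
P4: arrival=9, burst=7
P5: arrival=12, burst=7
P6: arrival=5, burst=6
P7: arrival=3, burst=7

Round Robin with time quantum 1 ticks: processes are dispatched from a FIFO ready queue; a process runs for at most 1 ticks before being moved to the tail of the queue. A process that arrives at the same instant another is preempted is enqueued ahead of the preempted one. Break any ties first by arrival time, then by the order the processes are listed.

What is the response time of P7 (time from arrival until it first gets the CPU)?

Schedule: | idle 0-3 | P2 3-4 | P7 4-5 | P3 5-6 | P2 6-7 | P6 7-8 | P7 8-9 | P0 9-10 | P2 10-11 | P6 11-12 | P4 12-13 | P7 13-14 | P1 14-15 | P0 15-16 | P2 16-17 | P5 17-18 | P6 18-19 | P4 19-20 | P7 20-21 | P1 21-22 | P0 22-23 | P5 23-24 | P6 24-25 | P4 25-26 | P7 26-27 | P1 27-28 | P0 28-29 | P5 29-30 | P6 30-31 | P4 31-32 | P7 32-33 | P1 33-34 | P0 34-35 | P5 35-36 | P6 36-37 | P4 37-38 | P7 38-39 | P1 39-40 | P0 40-41 | P5 41-42 | P4 42-43 | P1 43-44 | P0 44-45 | P5 45-46 | P4 46-47 | P1 47-48 | P5 48-49 | P1 49-51 |
Completion: P0=45  P1=51  P2=17  P3=6  P4=47  P5=49  P6=37  P7=39
Response(P7) = first start − arrival = 4 − 3 = 1

1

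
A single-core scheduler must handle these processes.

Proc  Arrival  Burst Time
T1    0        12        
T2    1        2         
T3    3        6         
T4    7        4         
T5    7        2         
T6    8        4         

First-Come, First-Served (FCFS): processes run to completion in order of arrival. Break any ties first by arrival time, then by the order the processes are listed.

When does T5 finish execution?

26

Timeline: | T1 0-12 | T2 12-14 | T3 14-20 | T4 20-24 | T5 24-26 | T6 26-30 |
Completion: T1=12  T2=14  T3=20  T4=24  T5=26  T6=30
Turnaround (C−A): T1=12  T2=13  T3=17  T4=17  T5=19  T6=22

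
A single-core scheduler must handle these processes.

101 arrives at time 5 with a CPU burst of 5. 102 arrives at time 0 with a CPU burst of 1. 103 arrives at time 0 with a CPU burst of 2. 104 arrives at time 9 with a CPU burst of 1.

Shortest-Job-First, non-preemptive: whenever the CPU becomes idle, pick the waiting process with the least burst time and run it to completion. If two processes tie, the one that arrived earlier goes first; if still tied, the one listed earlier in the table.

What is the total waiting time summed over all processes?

2

Gantt: | 102 0-1 | 103 1-3 | idle 3-5 | 101 5-10 | 104 10-11 |
Completion: 101=10  102=1  103=3  104=11
Turnaround (C−A): 101=5  102=1  103=3  104=2
Waiting = turnaround − burst: 101=0, 102=0, 103=1, 104=1
Total waiting = 0 + 0 + 1 + 1 = 2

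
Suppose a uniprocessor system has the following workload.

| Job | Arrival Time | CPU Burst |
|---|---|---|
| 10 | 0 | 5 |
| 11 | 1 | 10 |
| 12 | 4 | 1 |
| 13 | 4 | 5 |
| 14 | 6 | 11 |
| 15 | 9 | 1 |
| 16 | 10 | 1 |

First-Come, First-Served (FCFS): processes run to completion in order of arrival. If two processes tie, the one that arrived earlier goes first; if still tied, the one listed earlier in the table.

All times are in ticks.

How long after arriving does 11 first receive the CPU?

Gantt: | 10 0-5 | 11 5-15 | 12 15-16 | 13 16-21 | 14 21-32 | 15 32-33 | 16 33-34 |
Completion: 10=5  11=15  12=16  13=21  14=32  15=33  16=34
Response(11) = first start − arrival = 5 − 1 = 4

4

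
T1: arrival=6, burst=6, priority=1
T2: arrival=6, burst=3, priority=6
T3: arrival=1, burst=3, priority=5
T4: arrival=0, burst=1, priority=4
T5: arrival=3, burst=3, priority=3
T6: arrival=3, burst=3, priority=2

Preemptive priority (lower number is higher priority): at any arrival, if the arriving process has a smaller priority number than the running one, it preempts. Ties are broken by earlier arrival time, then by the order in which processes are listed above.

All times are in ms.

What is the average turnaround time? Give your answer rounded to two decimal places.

8.33

Gantt: | T4 0-1 | T3 1-3 | T6 3-6 | T1 6-12 | T5 12-15 | T3 15-16 | T2 16-19 |
Completion: T1=12  T2=19  T3=16  T4=1  T5=15  T6=6
Turnaround (C−A): T1=6  T2=13  T3=15  T4=1  T5=12  T6=3
Turnaround times: T1=6, T2=13, T3=15, T4=1, T5=12, T6=3
Average turnaround = (6+13+15+1+12+3) / 6 = 50/6 = 8.33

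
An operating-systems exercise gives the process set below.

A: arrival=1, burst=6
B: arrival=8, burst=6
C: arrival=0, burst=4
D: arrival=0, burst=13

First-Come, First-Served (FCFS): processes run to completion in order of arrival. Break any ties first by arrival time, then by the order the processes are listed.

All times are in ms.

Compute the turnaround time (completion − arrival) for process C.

Schedule: | C 0-4 | D 4-17 | A 17-23 | B 23-29 |
Completion: A=23  B=29  C=4  D=17
Turnaround (C−A): A=22  B=21  C=4  D=17
Turnaround(C) = completion − arrival = 4 − 0 = 4

4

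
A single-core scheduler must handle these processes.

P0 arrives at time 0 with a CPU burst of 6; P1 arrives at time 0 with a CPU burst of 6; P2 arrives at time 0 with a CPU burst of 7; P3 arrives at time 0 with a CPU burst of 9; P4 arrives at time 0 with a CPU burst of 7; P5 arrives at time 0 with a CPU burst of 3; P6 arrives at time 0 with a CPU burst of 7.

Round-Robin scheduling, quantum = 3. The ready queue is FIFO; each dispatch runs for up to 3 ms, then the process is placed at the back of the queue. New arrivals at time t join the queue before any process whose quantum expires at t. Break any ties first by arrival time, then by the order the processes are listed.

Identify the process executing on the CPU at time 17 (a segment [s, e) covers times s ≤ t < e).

Timeline: | P0 0-3 | P1 3-6 | P2 6-9 | P3 9-12 | P4 12-15 | P5 15-18 | P6 18-21 | P0 21-24 | P1 24-27 | P2 27-30 | P3 30-33 | P4 33-36 | P6 36-39 | P2 39-40 | P3 40-43 | P4 43-44 | P6 44-45 |
Completion: P0=24  P1=27  P2=40  P3=43  P4=44  P5=18  P6=45

P5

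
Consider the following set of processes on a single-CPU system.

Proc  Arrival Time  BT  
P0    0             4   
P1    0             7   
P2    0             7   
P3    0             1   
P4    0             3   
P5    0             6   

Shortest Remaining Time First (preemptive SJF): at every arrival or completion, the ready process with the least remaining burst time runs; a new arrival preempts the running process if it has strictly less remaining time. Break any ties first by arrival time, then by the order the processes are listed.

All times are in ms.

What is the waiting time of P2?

Gantt: | P3 0-1 | P4 1-4 | P0 4-8 | P5 8-14 | P1 14-21 | P2 21-28 |
Completion: P0=8  P1=21  P2=28  P3=1  P4=4  P5=14
Turnaround (C−A): P0=8  P1=21  P2=28  P3=1  P4=4  P5=14
Waiting(P2) = turnaround − burst = 28 − 7 = 21

21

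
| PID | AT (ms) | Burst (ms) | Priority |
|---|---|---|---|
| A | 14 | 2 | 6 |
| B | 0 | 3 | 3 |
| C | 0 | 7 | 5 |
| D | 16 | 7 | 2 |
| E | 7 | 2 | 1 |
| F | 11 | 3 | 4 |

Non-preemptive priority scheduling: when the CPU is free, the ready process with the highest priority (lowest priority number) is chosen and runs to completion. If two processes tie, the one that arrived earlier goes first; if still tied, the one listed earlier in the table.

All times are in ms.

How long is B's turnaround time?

3

Timeline: | B 0-3 | C 3-10 | E 10-12 | F 12-15 | A 15-17 | D 17-24 |
Completion: A=17  B=3  C=10  D=24  E=12  F=15
Turnaround(B) = completion − arrival = 3 − 0 = 3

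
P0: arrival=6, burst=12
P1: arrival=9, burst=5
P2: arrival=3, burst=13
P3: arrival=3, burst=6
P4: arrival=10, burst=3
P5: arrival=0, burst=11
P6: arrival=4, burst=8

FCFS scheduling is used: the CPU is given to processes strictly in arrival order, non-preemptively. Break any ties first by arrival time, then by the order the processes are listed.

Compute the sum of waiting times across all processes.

Gantt: | P5 0-11 | P2 11-24 | P3 24-30 | P6 30-38 | P0 38-50 | P1 50-55 | P4 55-58 |
Completion: P0=50  P1=55  P2=24  P3=30  P4=58  P5=11  P6=38
Turnaround (C−A): P0=44  P1=46  P2=21  P3=27  P4=48  P5=11  P6=34
Waiting = turnaround − burst: P0=32, P1=41, P2=8, P3=21, P4=45, P5=0, P6=26
Total waiting = 32 + 41 + 8 + 21 + 45 + 0 + 26 = 173

173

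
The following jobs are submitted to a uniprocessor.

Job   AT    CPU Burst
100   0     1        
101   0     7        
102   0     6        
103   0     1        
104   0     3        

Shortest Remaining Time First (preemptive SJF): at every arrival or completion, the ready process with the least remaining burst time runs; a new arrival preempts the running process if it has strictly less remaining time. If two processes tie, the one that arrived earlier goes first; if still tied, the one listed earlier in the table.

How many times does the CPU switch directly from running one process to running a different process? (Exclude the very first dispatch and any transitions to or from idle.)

4

Timeline: | 100 0-1 | 103 1-2 | 104 2-5 | 102 5-11 | 101 11-18 |
Completion: 100=1  101=18  102=11  103=2  104=5
Turnaround (C−A): 100=1  101=18  102=11  103=2  104=5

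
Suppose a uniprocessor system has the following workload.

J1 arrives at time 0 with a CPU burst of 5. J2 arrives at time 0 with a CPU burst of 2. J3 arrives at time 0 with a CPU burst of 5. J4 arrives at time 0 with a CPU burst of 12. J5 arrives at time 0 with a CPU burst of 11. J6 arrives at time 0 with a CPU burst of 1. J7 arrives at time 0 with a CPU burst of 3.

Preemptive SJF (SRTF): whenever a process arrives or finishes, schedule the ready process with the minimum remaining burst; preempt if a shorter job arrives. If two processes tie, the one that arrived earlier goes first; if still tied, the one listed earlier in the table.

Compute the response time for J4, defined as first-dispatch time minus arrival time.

Timeline: | J6 0-1 | J2 1-3 | J7 3-6 | J1 6-11 | J3 11-16 | J5 16-27 | J4 27-39 |
Completion: J1=11  J2=3  J3=16  J4=39  J5=27  J6=1  J7=6
Response(J4) = first start − arrival = 27 − 0 = 27

27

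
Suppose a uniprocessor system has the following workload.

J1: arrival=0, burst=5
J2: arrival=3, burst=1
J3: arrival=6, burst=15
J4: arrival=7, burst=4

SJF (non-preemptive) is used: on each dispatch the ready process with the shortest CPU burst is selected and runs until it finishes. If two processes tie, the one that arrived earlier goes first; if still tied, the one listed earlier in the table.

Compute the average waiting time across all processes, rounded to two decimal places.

Gantt: | J1 0-5 | J2 5-6 | J3 6-21 | J4 21-25 |
Completion: J1=5  J2=6  J3=21  J4=25
Turnaround (C−A): J1=5  J2=3  J3=15  J4=18
Waiting times: J1=0, J2=2, J3=0, J4=14
Average waiting = (0+2+0+14) / 4 = 16/4 = 4.00

4.00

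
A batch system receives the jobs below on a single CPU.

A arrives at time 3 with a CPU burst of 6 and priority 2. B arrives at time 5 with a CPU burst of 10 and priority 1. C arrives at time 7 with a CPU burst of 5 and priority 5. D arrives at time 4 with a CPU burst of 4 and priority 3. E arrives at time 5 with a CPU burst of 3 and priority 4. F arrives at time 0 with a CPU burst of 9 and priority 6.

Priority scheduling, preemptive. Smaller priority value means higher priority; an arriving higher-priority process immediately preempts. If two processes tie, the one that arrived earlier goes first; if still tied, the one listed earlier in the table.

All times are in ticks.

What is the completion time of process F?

Schedule: | F 0-3 | A 3-5 | B 5-15 | A 15-19 | D 19-23 | E 23-26 | C 26-31 | F 31-37 |
Completion: A=19  B=15  C=31  D=23  E=26  F=37

37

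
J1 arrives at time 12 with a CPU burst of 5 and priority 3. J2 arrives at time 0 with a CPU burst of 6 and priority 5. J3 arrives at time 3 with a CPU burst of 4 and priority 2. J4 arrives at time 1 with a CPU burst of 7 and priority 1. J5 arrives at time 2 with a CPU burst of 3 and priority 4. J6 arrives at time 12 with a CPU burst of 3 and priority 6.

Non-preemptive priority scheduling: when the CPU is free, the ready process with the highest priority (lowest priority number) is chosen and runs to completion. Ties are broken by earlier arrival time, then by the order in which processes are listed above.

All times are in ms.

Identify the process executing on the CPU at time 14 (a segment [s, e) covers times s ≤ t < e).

J3

Timeline: | J2 0-6 | J4 6-13 | J3 13-17 | J1 17-22 | J5 22-25 | J6 25-28 |
Completion: J1=22  J2=6  J3=17  J4=13  J5=25  J6=28
Turnaround (C−A): J1=10  J2=6  J3=14  J4=12  J5=23  J6=16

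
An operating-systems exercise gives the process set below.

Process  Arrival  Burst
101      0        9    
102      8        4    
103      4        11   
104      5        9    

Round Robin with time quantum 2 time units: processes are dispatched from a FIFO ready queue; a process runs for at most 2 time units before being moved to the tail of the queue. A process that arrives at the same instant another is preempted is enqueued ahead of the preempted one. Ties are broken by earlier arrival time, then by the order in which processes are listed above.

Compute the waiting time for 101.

Timeline: | 101 0-4 | 103 4-6 | 101 6-8 | 104 8-10 | 103 10-12 | 102 12-14 | 101 14-16 | 104 16-18 | 103 18-20 | 102 20-22 | 101 22-23 | 104 23-25 | 103 25-27 | 104 27-29 | 103 29-31 | 104 31-32 | 103 32-33 |
Completion: 101=23  102=22  103=33  104=32
Waiting(101) = turnaround − burst = 23 − 9 = 14

14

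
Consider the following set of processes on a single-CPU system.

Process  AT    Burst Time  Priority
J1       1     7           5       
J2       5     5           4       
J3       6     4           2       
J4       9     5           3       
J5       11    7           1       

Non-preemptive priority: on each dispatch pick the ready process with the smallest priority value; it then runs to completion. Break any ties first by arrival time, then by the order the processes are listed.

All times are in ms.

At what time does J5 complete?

Timeline: | idle 0-1 | J1 1-8 | J3 8-12 | J5 12-19 | J4 19-24 | J2 24-29 |
Completion: J1=8  J2=29  J3=12  J4=24  J5=19
Turnaround (C−A): J1=7  J2=24  J3=6  J4=15  J5=8

19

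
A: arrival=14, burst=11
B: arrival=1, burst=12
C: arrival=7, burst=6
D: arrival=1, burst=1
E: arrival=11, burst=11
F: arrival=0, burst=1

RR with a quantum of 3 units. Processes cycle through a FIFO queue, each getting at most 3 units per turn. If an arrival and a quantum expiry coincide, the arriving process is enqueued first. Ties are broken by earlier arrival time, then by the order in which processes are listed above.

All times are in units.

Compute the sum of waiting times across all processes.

Gantt: | F 0-1 | B 1-4 | D 4-5 | B 5-8 | C 8-11 | B 11-14 | E 14-17 | C 17-20 | A 20-23 | B 23-26 | E 26-29 | A 29-32 | E 32-35 | A 35-38 | E 38-40 | A 40-42 |
Completion: A=42  B=26  C=20  D=5  E=40  F=1
Turnaround (C−A): A=28  B=25  C=13  D=4  E=29  F=1
Waiting = turnaround − burst: A=17, B=13, C=7, D=3, E=18, F=0
Total waiting = 17 + 13 + 7 + 3 + 18 + 0 = 58

58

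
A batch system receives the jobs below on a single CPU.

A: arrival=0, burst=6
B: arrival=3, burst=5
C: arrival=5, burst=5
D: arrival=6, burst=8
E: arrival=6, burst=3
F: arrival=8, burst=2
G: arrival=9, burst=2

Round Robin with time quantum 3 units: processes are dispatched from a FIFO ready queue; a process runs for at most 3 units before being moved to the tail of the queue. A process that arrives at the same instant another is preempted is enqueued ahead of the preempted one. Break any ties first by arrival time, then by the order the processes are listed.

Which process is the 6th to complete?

C

Schedule: | A 0-3 | B 3-6 | A 6-9 | C 9-12 | D 12-15 | E 15-18 | B 18-20 | F 20-22 | G 22-24 | C 24-26 | D 26-31 |
Completion: A=9  B=20  C=26  D=31  E=18  F=22  G=24
Turnaround (C−A): A=9  B=17  C=21  D=25  E=12  F=14  G=15
Finish order: A → E → B → F → G → C → D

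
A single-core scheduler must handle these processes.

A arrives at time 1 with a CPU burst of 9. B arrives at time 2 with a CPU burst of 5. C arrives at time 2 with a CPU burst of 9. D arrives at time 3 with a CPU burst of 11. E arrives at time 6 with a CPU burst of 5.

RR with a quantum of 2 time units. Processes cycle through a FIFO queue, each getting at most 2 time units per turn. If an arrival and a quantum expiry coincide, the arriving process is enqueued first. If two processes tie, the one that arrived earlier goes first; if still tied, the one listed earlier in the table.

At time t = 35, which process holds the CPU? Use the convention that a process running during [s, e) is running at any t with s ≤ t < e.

A

Timeline: | idle 0-1 | A 1-3 | B 3-5 | C 5-7 | D 7-9 | A 9-11 | B 11-13 | E 13-15 | C 15-17 | D 17-19 | A 19-21 | B 21-22 | E 22-24 | C 24-26 | D 26-28 | A 28-30 | E 30-31 | C 31-33 | D 33-35 | A 35-36 | C 36-37 | D 37-40 |
Completion: A=36  B=22  C=37  D=40  E=31
Turnaround (C−A): A=35  B=20  C=35  D=37  E=25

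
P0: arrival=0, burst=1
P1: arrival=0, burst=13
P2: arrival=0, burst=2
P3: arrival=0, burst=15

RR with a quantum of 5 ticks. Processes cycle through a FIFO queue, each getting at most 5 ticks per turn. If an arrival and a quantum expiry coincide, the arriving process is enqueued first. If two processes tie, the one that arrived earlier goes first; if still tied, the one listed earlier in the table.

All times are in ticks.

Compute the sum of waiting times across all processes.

35

Gantt: | P0 0-1 | P1 1-6 | P2 6-8 | P3 8-13 | P1 13-18 | P3 18-23 | P1 23-26 | P3 26-31 |
Completion: P0=1  P1=26  P2=8  P3=31
Waiting = turnaround − burst: P0=0, P1=13, P2=6, P3=16
Total waiting = 0 + 13 + 6 + 16 = 35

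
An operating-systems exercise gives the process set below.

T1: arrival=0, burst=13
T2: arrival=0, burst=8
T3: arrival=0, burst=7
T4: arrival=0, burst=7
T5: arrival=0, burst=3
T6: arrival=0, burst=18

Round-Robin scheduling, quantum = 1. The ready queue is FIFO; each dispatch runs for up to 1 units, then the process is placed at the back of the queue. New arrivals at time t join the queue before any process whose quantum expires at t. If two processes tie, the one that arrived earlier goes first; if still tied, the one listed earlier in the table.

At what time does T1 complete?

50

Schedule: | T1 0-1 | T2 1-2 | T3 2-3 | T4 3-4 | T5 4-5 | T6 5-6 | T1 6-7 | T2 7-8 | T3 8-9 | T4 9-10 | T5 10-11 | T6 11-12 | T1 12-13 | T2 13-14 | T3 14-15 | T4 15-16 | T5 16-17 | T6 17-18 | T1 18-19 | T2 19-20 | T3 20-21 | T4 21-22 | T6 22-23 | T1 23-24 | T2 24-25 | T3 25-26 | T4 26-27 | T6 27-28 | T1 28-29 | T2 29-30 | T3 30-31 | T4 31-32 | T6 32-33 | T1 33-34 | T2 34-35 | T3 35-36 | T4 36-37 | T6 37-38 | T1 38-39 | T2 39-40 | T6 40-41 | T1 41-42 | T6 42-43 | T1 43-44 | T6 44-45 | T1 45-46 | T6 46-47 | T1 47-48 | T6 48-49 | T1 49-50 | T6 50-56 |
Completion: T1=50  T2=40  T3=36  T4=37  T5=17  T6=56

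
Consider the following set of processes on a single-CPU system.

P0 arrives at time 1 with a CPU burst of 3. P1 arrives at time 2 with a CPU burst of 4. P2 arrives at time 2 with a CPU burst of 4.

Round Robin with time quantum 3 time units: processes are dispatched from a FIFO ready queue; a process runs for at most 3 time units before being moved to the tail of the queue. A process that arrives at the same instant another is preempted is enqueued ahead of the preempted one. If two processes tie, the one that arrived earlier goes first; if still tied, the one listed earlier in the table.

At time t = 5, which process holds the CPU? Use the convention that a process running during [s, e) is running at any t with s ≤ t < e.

P1

Schedule: | idle 0-1 | P0 1-4 | P1 4-7 | P2 7-10 | P1 10-11 | P2 11-12 |
Completion: P0=4  P1=11  P2=12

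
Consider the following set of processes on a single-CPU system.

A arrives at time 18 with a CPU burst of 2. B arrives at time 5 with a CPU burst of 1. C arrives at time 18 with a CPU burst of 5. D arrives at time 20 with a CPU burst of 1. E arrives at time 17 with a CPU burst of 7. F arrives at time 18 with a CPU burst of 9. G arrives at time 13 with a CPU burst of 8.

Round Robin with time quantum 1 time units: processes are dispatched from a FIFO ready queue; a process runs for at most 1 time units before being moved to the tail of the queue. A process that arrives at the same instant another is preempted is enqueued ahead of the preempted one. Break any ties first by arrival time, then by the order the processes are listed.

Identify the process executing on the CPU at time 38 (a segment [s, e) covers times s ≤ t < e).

Schedule: | idle 0-5 | B 5-6 | idle 6-13 | G 13-17 | E 17-18 | G 18-19 | A 19-20 | C 20-21 | F 21-22 | E 22-23 | G 23-24 | D 24-25 | A 25-26 | C 26-27 | F 27-28 | E 28-29 | G 29-30 | C 30-31 | F 31-32 | E 32-33 | G 33-34 | C 34-35 | F 35-36 | E 36-37 | C 37-38 | F 38-39 | E 39-40 | F 40-41 | E 41-42 | F 42-45 |
Completion: A=26  B=6  C=38  D=25  E=42  F=45  G=34
Turnaround (C−A): A=8  B=1  C=20  D=5  E=25  F=27  G=21

F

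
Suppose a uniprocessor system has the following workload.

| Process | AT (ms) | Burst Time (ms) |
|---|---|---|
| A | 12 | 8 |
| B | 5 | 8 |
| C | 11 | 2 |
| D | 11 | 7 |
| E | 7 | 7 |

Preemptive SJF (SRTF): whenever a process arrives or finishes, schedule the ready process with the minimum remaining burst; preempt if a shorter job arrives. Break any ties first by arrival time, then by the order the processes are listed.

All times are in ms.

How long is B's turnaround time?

Timeline: | idle 0-5 | B 5-13 | C 13-15 | E 15-22 | D 22-29 | A 29-37 |
Completion: A=37  B=13  C=15  D=29  E=22
Turnaround (C−A): A=25  B=8  C=4  D=18  E=15
Turnaround(B) = completion − arrival = 13 − 5 = 8

8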